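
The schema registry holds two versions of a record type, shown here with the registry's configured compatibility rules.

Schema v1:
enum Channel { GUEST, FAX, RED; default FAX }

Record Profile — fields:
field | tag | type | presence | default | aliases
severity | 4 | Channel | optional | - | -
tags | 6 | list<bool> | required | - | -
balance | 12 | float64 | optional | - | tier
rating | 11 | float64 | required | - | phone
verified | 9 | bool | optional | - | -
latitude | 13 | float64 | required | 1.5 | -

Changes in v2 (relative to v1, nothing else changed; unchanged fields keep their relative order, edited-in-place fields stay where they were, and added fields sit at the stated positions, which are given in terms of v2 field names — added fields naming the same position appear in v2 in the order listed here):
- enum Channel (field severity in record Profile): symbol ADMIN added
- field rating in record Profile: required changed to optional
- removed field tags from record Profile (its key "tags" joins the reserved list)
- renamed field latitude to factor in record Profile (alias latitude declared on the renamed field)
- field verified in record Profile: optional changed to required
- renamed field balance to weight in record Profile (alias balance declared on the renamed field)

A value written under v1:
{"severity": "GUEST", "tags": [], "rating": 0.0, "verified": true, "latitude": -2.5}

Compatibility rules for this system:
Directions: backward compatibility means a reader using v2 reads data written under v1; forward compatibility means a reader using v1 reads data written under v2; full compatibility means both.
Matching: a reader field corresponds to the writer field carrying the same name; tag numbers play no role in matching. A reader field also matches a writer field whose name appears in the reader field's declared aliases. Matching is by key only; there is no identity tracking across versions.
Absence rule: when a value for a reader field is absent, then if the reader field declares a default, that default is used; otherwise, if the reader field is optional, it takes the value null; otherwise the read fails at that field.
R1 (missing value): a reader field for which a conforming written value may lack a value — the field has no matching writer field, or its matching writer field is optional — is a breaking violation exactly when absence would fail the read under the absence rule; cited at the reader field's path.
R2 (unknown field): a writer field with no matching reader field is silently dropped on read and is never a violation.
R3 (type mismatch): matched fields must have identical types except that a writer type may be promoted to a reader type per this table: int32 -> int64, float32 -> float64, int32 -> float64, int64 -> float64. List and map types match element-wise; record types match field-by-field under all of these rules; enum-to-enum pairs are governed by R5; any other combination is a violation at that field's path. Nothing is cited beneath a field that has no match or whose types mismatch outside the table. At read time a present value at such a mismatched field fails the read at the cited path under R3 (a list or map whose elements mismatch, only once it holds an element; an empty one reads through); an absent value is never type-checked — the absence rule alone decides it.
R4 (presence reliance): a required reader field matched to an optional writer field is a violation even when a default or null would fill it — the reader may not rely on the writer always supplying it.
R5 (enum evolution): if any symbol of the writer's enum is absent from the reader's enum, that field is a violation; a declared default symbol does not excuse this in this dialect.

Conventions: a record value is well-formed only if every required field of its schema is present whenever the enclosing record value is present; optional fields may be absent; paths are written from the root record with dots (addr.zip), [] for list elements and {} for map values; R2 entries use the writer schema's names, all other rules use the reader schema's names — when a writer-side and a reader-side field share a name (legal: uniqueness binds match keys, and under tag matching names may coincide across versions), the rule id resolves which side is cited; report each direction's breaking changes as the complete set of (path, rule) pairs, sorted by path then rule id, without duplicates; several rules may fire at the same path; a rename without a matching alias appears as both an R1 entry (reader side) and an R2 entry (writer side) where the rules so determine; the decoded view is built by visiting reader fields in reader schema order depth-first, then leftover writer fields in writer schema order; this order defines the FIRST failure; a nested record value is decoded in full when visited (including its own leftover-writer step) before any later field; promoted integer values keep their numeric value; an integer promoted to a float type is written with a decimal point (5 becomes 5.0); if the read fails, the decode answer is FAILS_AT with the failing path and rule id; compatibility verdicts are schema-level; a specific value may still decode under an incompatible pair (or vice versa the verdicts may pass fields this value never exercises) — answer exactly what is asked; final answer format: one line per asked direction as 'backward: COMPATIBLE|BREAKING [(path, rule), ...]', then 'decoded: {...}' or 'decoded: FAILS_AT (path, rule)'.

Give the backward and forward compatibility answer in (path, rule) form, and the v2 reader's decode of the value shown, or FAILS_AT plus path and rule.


the writer's type comes first in each Profile pair
backward on Profile — v2 reading data written by v1:
  severity: Channel -> Channel, writer optional; from severity
  weight: float64 -> float64, writer optional; from balance
  rating: float64 -> float64, writer required; from rating
  verified: bool -> bool, writer optional; from verified
  factor: float64 -> float64, writer required; from latitude
  leftover writer field: tags
  breaking: (verified, R1)
  breaking: (verified, R4)
  => backward: BREAKING (2)
forward on Profile — v1 reading data written by v2:
  severity: Channel -> Channel, writer optional; from severity
  tags: no writer-side match
  balance: no writer-side match
  rating: float64 -> float64, writer optional; from rating
  verified: bool -> bool, writer required; from verified
  latitude: no writer-side match
  leftover writer field: weight
  leftover writer field: factor
  breaking: (rating, R1)
  breaking: (rating, R4)
  breaking: (severity, R5)
  breaking: (tags, R1)
  => forward: BREAKING (4)
migrating the Profile value to v2:
  severity := "GUEST"
  weight := null (absent, optional -> null)
  rating := 0.0
  verified := true
  factor := -2.5 (from writer latitude)
  writer tags: unknown -> dropped
  => decoded: {"severity": "GUEST", "weight": null, "rating": 0.0, "verified": true, "factor": -2.5}

backward: BREAKING [(verified, R1), (verified, R4)]; forward: BREAKING [(rating, R1), (rating, R4), (severity, R5), (tags, R1)]; decoded: {"severity": "GUEST", "weight": null, "rating": 0.0, "verified": true, "factor": -2.5}


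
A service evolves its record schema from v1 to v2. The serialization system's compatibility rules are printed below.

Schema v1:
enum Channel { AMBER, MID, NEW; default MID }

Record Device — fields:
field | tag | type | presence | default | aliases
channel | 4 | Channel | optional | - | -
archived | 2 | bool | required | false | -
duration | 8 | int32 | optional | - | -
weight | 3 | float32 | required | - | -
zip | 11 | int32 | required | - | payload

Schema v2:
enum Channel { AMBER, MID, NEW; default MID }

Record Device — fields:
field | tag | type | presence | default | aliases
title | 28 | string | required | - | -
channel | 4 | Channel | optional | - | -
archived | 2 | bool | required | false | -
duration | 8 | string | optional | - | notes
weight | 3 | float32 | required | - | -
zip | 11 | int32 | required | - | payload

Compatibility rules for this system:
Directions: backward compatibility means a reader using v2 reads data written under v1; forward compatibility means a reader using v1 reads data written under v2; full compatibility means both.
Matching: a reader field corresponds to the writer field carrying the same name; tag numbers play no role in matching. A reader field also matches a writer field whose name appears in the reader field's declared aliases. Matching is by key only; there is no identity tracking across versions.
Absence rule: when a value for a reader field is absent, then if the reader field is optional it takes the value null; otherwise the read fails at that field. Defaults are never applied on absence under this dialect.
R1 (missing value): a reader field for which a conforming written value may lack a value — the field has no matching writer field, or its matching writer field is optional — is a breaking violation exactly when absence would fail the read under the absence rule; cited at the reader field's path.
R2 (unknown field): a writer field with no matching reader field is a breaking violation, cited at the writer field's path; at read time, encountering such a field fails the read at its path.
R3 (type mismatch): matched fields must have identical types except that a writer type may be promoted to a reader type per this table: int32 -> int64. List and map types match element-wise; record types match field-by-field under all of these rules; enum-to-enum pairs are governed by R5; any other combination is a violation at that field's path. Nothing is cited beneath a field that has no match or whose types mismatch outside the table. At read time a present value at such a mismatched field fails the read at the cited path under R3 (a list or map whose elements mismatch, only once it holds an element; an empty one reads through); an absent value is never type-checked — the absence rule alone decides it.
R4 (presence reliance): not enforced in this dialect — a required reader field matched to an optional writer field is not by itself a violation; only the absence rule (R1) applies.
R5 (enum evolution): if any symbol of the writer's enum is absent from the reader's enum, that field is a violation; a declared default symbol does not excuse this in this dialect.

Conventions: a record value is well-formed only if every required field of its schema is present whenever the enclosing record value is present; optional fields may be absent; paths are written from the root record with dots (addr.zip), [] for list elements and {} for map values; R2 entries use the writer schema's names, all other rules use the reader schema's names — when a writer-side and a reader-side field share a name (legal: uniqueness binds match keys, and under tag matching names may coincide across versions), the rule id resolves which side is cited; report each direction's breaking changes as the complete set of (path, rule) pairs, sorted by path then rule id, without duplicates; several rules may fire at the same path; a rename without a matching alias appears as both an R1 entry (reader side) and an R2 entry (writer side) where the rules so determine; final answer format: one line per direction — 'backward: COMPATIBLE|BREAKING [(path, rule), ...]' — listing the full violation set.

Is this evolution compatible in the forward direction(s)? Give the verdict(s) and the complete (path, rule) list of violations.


the writer's type comes first in each Device pair
forward pass over Device, reader schema v1, writer schema v2:
  channel: Channel -> Channel, writer optional; from channel
  archived: bool -> bool, writer required; from archived
  duration: string -> int32, writer optional; from duration
  weight: float32 -> float32, writer required; from weight
  zip: int32 -> int32, writer required; from zip
  title (writer side), unknown to reader
  violation R3 at duration
  violation R2 at title
  => 2 violation(s): forward is BREAKING for Device

forward: BREAKING [(duration, R3), (title, R2)]


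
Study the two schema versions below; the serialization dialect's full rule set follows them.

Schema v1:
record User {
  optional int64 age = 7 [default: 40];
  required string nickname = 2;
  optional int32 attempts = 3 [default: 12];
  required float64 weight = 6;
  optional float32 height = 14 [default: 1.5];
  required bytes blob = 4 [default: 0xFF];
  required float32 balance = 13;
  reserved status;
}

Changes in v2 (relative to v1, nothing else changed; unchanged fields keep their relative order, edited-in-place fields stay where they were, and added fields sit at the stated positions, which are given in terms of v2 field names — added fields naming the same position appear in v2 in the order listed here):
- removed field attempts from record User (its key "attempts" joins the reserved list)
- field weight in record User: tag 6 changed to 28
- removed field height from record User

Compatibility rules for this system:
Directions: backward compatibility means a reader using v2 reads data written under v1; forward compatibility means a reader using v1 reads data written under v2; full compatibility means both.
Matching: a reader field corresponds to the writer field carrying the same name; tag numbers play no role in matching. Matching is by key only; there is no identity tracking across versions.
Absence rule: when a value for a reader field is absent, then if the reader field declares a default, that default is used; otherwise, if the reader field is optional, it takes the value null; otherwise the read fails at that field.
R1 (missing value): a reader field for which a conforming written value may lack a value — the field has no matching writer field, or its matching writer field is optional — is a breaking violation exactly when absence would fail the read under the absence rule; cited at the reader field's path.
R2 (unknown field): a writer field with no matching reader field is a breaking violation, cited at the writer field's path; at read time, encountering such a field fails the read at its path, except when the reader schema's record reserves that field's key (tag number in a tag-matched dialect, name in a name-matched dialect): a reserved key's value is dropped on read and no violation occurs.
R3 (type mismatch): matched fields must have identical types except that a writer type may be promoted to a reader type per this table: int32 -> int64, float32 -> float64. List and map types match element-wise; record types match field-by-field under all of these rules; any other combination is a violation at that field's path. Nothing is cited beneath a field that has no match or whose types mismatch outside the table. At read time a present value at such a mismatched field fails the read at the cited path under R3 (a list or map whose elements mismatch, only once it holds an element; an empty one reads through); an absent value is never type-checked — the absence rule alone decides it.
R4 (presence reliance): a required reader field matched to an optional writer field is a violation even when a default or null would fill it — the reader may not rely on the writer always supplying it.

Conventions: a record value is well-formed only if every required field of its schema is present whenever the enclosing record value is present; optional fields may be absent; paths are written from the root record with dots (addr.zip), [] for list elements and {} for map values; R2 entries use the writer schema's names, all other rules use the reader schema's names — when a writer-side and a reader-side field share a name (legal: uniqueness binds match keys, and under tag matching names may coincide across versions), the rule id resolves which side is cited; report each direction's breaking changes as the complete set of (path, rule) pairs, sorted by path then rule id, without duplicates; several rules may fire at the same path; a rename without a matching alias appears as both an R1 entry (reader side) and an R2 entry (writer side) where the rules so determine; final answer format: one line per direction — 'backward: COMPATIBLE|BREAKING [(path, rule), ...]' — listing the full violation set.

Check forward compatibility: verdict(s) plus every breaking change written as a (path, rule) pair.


forward: COMPATIBLE []

each type pair in User: writer, then reader
forward on User — v1 reading data written by v2:
  age: paired with writer age (int64 -> int64; writer optional)
  nickname: paired with writer nickname (string -> string; writer required)
  no writer field matches reader attempts
  weight: paired with writer weight (float64 -> float64; writer required)
  no writer field matches reader height
  blob: paired with writer blob (bytes -> bytes; writer required)
  balance: paired with writer balance (float32 -> float32; writer required)
  => no violations; forward on User: COMPATIBLE
the rest of the User diff is inert for this question:
  removed field attempts from record User (its key "attempts" joins the reserved list) -> inert for the asked User verdict: nothing fires
  field weight in record User: tag 6 changed to 28 -> inert for the asked User verdict: nothing fires
  removed field height from record User -> its effect on User is confined to the backward direction, not asked


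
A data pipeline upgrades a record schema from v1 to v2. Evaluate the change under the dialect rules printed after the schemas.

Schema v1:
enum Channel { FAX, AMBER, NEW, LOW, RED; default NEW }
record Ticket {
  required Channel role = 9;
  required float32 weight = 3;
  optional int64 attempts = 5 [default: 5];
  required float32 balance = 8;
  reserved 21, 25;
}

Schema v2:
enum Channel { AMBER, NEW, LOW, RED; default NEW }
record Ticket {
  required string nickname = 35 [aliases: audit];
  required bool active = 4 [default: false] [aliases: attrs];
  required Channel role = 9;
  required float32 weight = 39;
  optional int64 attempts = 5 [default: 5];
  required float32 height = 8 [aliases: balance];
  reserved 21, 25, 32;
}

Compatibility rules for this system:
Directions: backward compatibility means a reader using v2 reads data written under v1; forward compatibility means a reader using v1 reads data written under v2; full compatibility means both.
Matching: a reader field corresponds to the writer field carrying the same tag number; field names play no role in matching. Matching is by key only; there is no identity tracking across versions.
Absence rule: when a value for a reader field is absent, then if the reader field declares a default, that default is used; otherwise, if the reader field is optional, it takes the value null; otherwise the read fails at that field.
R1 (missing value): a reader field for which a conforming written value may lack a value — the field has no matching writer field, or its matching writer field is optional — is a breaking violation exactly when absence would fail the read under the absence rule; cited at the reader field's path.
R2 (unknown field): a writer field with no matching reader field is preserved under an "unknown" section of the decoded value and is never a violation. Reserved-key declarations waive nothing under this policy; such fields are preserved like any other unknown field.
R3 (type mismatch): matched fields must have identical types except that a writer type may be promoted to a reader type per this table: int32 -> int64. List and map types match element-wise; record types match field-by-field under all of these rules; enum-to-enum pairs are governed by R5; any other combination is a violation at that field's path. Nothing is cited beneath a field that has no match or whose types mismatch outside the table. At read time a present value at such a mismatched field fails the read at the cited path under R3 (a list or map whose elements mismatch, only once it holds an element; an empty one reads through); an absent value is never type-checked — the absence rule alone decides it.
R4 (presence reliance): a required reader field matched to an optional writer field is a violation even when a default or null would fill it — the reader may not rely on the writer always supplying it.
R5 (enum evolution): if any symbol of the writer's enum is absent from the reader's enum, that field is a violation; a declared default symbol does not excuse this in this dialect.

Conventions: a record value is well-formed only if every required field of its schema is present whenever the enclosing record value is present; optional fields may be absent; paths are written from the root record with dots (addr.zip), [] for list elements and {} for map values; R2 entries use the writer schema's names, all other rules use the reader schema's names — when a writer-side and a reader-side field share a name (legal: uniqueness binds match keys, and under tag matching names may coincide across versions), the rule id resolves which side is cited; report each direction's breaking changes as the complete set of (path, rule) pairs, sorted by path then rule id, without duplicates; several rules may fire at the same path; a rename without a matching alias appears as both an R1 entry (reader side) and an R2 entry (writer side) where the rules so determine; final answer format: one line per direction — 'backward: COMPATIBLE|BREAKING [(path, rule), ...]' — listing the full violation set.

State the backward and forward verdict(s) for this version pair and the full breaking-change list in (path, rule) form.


arrows below run writer -> reader for Ticket
checking backward for Ticket: reader v2 against writer v1:
  nickname: no writer-side match
  active: no writer-side match
  role <- role (Channel -> Channel, writer required)
  weight: no writer-side match
  attempts <- attempts (int64 -> int64, writer optional)
  height <- balance (float32 -> float32, writer required)
  writer field weight has no reader counterpart
  breaking: (nickname, R1)
  breaking: (role, R5)
  breaking: (weight, R1)
  backward on Ticket therefore BREAKING (3)
checking forward for Ticket: reader v1 against writer v2:
  role <- role (Channel -> Channel, writer required)
  weight: no writer-side match
  attempts <- attempts (int64 -> int64, writer optional)
  balance <- height (float32 -> float32, writer required)
  writer field nickname has no reader counterpart
  writer field active has no reader counterpart
  writer field weight has no reader counterpart
  breaking: (weight, R1)
  forward on Ticket therefore BREAKING (1)

backward: BREAKING [(nickname, R1), (role, R5), (weight, R1)]; forward: BREAKING [(weight, R1)]


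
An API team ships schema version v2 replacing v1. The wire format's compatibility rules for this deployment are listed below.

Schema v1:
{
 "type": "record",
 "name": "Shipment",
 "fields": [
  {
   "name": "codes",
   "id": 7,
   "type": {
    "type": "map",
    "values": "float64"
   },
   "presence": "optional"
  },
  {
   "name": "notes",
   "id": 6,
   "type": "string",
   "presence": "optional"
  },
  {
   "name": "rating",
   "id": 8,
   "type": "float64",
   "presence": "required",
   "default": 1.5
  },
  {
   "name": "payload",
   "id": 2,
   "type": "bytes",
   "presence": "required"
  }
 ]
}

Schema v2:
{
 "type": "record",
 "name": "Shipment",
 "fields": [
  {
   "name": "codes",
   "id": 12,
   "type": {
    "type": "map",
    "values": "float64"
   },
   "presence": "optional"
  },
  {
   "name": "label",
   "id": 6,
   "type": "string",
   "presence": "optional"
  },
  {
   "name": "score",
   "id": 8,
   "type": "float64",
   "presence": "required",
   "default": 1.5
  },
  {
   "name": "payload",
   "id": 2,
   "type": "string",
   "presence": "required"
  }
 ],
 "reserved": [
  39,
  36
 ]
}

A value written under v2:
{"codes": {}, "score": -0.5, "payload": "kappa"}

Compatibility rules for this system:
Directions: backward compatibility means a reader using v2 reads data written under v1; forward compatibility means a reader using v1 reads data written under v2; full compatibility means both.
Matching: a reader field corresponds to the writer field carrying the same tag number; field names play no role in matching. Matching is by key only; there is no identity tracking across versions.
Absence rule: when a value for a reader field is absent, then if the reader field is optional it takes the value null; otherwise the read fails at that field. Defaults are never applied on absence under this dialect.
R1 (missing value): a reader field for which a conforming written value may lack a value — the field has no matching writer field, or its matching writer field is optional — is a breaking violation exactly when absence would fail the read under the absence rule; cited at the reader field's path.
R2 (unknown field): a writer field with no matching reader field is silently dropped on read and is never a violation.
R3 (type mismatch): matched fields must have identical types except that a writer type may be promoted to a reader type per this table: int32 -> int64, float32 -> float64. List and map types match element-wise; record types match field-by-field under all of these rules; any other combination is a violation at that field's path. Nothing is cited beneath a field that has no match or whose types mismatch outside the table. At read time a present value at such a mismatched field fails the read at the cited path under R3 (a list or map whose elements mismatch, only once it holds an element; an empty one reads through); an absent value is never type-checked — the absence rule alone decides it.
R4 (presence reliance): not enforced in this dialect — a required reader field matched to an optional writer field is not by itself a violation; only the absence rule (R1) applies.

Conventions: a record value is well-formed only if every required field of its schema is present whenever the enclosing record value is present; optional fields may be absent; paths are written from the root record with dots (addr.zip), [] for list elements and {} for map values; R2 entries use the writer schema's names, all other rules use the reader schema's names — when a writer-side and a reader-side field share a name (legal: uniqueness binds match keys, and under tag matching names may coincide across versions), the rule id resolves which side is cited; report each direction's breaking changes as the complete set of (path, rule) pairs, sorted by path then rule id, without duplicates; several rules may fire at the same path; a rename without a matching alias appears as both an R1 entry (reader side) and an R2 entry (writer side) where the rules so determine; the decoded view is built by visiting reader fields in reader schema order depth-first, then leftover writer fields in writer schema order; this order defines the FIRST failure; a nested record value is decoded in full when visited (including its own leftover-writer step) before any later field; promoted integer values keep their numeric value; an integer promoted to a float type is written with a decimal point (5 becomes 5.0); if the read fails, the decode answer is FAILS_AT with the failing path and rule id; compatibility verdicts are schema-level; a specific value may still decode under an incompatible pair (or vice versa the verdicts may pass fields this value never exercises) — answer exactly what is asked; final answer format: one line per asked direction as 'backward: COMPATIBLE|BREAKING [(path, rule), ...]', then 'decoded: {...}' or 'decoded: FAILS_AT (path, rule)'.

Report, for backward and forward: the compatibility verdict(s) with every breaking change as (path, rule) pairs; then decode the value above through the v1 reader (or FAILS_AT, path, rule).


each type pair in Shipment: writer, then reader
backward pass over Shipment, reader schema v2, writer schema v1:
  codes: no writer-side match
  label: string -> string, writer optional; from notes
  score: float64 -> float64, writer required; from rating
  payload: bytes -> string, writer required; from payload
  leftover writer field: codes
  breaking: (payload, R3)
  => backward: BREAKING (1)
forward pass over Shipment, reader schema v1, writer schema v2:
  codes: no writer-side match
  notes: string -> string, writer optional; from label
  rating: float64 -> float64, writer required; from score
  payload: string -> bytes, writer required; from payload
  leftover writer field: codes
  breaking: (payload, R3)
  => forward: BREAKING (1)
migrating the Shipment value to v1:
  codes := null (not supplied -> null)
  notes := null (not supplied -> null)
  rating := -0.5 (from writer score)
  read fails at payload under R3
  => FAILS_AT (payload, R3)

backward: BREAKING [(payload, R3)]; forward: BREAKING [(payload, R3)]; decoded: FAILS_AT (payload, R3)


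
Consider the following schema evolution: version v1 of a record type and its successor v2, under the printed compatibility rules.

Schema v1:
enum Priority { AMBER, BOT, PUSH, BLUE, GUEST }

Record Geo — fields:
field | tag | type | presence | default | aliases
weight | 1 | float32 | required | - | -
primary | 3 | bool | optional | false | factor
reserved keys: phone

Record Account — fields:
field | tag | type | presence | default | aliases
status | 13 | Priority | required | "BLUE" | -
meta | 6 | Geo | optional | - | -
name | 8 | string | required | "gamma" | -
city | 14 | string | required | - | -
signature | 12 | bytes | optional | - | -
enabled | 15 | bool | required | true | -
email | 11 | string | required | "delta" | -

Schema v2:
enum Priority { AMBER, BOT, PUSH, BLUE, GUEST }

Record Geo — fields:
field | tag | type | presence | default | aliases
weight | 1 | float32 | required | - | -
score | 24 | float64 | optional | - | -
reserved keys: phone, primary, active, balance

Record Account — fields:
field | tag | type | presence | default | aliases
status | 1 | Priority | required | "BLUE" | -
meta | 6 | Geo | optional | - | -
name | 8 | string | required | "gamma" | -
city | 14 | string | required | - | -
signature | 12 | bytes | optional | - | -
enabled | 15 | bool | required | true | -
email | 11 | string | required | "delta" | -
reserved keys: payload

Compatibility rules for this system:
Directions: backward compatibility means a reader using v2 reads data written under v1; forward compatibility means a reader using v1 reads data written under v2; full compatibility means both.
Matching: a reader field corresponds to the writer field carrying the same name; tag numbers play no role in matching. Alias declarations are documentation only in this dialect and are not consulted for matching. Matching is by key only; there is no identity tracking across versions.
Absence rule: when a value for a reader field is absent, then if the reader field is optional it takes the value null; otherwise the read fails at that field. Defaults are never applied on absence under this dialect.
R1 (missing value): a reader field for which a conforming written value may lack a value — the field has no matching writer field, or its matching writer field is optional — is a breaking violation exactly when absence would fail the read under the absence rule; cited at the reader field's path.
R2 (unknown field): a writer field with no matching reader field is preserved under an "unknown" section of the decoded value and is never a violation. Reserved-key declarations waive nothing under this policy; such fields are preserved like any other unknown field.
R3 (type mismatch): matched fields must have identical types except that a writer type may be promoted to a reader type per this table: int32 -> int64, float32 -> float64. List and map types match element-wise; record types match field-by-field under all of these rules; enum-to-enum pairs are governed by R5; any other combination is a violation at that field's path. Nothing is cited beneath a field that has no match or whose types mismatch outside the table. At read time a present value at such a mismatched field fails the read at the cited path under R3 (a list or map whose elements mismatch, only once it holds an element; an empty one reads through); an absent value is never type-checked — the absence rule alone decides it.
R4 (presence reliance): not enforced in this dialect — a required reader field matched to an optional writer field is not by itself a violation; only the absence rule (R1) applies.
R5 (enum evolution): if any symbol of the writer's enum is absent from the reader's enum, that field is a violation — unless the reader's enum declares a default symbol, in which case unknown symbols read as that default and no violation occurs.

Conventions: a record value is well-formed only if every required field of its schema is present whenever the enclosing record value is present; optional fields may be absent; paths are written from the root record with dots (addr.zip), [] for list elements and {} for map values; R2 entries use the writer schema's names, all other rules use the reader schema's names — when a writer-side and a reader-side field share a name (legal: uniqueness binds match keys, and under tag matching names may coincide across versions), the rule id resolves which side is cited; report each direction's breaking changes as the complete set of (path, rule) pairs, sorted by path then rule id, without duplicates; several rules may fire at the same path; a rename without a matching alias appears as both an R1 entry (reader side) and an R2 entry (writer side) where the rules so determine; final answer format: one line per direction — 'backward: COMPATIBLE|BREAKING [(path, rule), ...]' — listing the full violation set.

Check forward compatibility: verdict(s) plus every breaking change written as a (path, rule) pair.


each type pair in Account: writer, then reader
forward on Account — v1 reading data written by v2:
  status: paired with writer status (Priority -> Priority; writer required)
  meta: paired with writer meta (Geo -> Geo; writer optional)
  name: paired with writer name (string -> string; writer required)
  city: paired with writer city (string -> string; writer required)
  signature: paired with writer signature (bytes -> bytes; writer optional)
  enabled: paired with writer enabled (bool -> bool; writer required)
  email: paired with writer email (string -> string; writer required)
  meta.weight: paired with writer meta.weight (float32 -> float32; writer required)
  meta.primary: no writer match
  writer meta.score: unknown to reader
  nothing fires on Account: forward is COMPATIBLE
the other Account changes do not affect what is asked:
  field status in record Account: tag 13 changed to 1 -> fires no rule on Account, leaving the asked answer as it is
  removed field primary from record Geo (its key "primary" joins the reserved list) -> fires no rule on Account, leaving the asked answer as it is
  added field score to record Geo: optional float64, tag 24 (in v2 it sits last) -> fires no rule on Account, leaving the asked answer as it is

forward: COMPATIBLE []


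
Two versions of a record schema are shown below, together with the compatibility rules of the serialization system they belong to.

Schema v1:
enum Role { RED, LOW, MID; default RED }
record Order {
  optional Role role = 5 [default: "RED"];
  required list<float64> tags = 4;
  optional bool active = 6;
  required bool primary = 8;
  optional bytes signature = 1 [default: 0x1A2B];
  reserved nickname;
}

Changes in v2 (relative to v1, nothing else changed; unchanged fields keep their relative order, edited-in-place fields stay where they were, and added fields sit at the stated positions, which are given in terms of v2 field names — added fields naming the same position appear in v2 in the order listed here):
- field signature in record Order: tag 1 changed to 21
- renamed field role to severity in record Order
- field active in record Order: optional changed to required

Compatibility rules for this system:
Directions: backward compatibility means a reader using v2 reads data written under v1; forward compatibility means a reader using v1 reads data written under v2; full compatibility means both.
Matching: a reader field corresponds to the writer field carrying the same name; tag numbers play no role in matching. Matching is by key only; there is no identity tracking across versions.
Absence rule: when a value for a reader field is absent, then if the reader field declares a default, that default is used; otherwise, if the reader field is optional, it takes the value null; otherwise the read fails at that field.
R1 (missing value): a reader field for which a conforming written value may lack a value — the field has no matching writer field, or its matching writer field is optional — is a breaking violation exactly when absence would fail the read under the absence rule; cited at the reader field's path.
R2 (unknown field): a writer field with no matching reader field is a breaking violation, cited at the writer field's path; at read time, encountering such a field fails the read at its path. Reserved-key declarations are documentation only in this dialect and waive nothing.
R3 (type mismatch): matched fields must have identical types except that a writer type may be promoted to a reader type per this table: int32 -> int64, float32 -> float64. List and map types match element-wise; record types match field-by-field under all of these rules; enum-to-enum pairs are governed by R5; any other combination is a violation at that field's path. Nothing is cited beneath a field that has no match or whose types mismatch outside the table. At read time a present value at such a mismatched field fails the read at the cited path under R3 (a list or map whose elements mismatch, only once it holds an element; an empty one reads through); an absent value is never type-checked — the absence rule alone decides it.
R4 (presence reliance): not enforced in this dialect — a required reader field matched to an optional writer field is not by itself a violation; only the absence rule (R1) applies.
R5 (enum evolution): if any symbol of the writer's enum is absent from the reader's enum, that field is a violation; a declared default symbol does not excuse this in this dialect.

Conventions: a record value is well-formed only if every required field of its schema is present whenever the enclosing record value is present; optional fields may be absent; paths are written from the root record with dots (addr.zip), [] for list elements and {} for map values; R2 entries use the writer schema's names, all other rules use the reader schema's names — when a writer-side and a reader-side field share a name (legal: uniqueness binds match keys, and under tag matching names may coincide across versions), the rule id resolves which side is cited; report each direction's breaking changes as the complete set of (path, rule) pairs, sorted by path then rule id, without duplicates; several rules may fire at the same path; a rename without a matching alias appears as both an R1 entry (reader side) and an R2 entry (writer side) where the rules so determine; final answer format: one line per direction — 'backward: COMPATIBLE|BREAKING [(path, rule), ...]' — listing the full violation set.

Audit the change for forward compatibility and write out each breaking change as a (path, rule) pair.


arrows below run writer -> reader for Order
forward pass over Order, reader schema v1, writer schema v2:
  role: no writer match
  tags: list<float64> -> list<float64>, writer required; from tags
  active: bool -> bool, writer required; from active
  primary: bool -> bool, writer required; from primary
  signature: bytes -> bytes, writer optional; from signature
  writer field severity has no reader counterpart
  breaking: (severity, R2)
  => forward verdict for Order: BREAKING, 1 violation(s)
the other Order changes do not affect what is asked:
  field signature in record Order: tag 1 changed to 21 -> fires no rule on Order, leaving the asked answer as it is
  field active in record Order: optional changed to required -> fires only in the backward direction of Order, which is not asked here

forward: BREAKING [(severity, R2)]


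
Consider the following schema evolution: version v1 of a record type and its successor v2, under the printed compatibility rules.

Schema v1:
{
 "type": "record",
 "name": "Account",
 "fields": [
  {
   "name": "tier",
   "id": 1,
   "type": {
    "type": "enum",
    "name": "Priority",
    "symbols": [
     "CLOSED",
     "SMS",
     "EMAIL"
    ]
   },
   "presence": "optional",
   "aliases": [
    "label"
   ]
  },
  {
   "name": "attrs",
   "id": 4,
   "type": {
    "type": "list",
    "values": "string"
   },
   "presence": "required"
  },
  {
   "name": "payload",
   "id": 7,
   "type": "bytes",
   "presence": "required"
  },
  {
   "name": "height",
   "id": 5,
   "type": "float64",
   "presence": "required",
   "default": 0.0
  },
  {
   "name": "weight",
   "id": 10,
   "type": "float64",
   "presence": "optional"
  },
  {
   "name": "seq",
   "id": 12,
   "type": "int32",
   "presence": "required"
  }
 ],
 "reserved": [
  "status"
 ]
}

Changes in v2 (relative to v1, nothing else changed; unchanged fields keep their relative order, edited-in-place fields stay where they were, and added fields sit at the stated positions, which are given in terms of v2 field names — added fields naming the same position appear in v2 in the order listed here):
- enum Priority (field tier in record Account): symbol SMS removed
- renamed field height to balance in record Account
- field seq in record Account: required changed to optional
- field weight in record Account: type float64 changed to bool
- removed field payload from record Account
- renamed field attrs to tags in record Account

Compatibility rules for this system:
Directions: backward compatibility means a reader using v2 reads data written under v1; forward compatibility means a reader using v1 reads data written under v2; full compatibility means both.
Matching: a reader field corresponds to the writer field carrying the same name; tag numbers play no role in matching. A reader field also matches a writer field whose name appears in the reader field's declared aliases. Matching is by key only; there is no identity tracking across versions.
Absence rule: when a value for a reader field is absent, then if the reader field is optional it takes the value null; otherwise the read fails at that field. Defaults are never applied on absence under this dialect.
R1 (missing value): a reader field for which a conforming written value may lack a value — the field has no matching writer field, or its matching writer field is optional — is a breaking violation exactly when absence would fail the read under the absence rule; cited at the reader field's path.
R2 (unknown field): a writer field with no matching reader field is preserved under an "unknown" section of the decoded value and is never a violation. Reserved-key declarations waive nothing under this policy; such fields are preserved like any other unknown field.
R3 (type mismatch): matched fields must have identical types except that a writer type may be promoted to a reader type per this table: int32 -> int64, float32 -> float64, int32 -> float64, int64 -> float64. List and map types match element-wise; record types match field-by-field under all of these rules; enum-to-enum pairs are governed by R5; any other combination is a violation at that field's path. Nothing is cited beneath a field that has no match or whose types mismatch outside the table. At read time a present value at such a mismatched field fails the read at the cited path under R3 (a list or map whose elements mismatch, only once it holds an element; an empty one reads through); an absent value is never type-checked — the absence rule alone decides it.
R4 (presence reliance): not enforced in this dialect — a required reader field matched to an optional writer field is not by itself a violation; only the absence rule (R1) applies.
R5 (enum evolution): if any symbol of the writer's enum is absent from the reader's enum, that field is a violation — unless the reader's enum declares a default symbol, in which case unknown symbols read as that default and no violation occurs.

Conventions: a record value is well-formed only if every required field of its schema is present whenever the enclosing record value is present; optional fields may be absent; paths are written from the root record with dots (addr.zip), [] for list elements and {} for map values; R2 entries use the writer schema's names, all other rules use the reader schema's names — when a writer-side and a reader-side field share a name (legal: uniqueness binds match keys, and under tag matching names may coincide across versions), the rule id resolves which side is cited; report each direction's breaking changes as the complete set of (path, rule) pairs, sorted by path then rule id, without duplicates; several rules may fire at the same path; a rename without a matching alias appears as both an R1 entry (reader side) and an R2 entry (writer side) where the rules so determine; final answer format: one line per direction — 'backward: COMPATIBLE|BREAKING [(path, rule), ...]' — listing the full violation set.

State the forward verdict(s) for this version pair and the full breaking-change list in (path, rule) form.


arrows below run writer -> reader for Account
checking forward for Account: reader v1 against writer v2:
  writer optional, Priority -> Priority: reader tier maps from writer tier
  attrs: no writer-side match
  payload: no writer-side match
  height: no writer-side match
  writer optional, bool -> float64: reader weight maps from writer weight
  writer optional, int32 -> int32: reader seq maps from writer seq
  writer field tags has no reader counterpart
  writer field balance has no reader counterpart
  violation R1 at attrs
  violation R1 at height
  violation R1 at payload
  violation R1 at seq
  violation R3 at weight
  => forward verdict for Account: BREAKING, 5 violation(s)
ruling out the remaining Account differences:
  enum Priority (field tier in record Account): symbol SMS removed -> fires only in the backward direction of Account, which is not asked here

forward: BREAKING [(attrs, R1), (height, R1), (payload, R1), (seq, R1), (weight, R3)]
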